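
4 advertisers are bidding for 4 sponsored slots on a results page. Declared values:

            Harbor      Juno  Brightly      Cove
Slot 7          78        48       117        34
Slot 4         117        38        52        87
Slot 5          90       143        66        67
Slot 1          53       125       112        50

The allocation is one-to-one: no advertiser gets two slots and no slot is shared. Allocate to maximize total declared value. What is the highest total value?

Optimal: Harbor→Slot 4 ($117), Juno→Slot 5 ($143), Brightly→Slot 7 ($117), Cove→Slot 1 ($50) — total 117+143+117+50 = $427.

Maximum total: $427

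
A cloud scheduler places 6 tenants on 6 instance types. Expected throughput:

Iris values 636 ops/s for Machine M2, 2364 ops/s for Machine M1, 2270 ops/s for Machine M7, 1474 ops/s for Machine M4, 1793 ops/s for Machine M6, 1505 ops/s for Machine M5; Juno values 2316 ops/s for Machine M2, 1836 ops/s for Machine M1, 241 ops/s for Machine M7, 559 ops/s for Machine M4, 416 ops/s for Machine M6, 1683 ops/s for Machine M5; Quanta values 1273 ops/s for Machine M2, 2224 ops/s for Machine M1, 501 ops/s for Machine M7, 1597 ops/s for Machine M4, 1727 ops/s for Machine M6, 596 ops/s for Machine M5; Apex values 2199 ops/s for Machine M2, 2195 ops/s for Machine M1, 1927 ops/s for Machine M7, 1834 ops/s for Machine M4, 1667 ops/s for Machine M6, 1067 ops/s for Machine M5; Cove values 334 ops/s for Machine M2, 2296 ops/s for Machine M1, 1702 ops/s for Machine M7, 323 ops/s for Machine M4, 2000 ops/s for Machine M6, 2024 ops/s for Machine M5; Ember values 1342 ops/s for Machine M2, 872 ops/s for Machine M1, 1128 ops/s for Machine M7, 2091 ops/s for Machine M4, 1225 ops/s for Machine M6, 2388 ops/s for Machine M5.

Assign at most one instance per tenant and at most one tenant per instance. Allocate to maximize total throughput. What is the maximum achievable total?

This is a one-to-one assignment (maximum-weight bipartite matching).
Optimal: Iris→Machine M7 (2270 ops/s), Juno→Machine M2 (2316 ops/s), Quanta→Machine M1 (2224 ops/s), Apex→Machine M4 (1834 ops/s), Cove→Machine M6 (2000 ops/s), Ember→Machine M5 (2388 ops/s) — total 2270+2316+2224+1834+2000+2388 = 13032 ops/s.
Column-greedy (each instance in turn goes to its best remaining tenant) gives 11294 ops/s, worse by 1738.
Next-best assignment: Iris→Machine M7, Juno→Machine M2, Quanta→Machine M6, Apex→Machine M4, Cove→Machine M1, Ember→Machine M5 = 12831 ops/s.

Maximum total: 13032 ops/s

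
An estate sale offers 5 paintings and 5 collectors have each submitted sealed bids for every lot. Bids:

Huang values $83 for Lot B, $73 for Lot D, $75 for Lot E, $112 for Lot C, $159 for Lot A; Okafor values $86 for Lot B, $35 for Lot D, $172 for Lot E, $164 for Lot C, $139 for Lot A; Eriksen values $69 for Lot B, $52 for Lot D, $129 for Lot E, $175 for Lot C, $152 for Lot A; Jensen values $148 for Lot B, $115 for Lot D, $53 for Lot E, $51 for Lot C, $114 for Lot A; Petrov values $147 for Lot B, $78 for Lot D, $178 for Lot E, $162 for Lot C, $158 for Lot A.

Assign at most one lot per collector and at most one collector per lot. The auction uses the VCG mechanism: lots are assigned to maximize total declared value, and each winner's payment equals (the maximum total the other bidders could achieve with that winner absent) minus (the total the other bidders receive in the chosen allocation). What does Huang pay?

Efficient allocation: Huang→Lot A ($159), Okafor→Lot E ($172), Eriksen→Lot C ($175), Jensen→Lot D ($115), Petrov→Lot B ($147); total welfare W = $768.
Huang receives Lot A at value $159, so the others get W − 159 = $609.
Without Huang: best allocation of the remaining 4 bidders over all 5 lots is Okafor→Lot E ($172), Eriksen→Lot C ($175), Jensen→Lot B ($148), Petrov→Lot A ($158), total $653.
VCG payment = (others' best without Huang) − (others' welfare with Huang) = 653 − 609 = $44.

Huang pays $44.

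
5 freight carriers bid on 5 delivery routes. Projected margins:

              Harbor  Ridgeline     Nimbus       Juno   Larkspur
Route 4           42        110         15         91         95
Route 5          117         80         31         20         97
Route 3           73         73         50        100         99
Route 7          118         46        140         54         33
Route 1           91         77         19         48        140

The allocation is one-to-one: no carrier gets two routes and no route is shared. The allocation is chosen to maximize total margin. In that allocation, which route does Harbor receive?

Harbor receives Route 5.

Treat this as an assignment problem: match each carrier to one route.
Optimal: Harbor→Route 5 ($117k), Ridgeline→Route 4 ($110k), Nimbus→Route 7 ($140k), Juno→Route 3 ($100k), Larkspur→Route 1 ($140k) — total 117+110+140+100+140 = $607k.
Row-greedy (each carrier in turn takes its best remaining route) gives $423k, worse by 184.
Next-best assignment: Harbor→Route 5, Ridgeline→Route 3, Nimbus→Route 7, Juno→Route 4, Larkspur→Route 1 = $561k.
Swapping Larkspur↔Ridgeline (Larkspur→Route 4 $95k, Ridgeline→Route 1 $77k) loses 78.
Every other assignment is strictly worse.
Harbor's own top route is Route 7 ($118k), but forcing Harbor→Route 7 and reassigning the rest optimally gives only $499k — worse by 108.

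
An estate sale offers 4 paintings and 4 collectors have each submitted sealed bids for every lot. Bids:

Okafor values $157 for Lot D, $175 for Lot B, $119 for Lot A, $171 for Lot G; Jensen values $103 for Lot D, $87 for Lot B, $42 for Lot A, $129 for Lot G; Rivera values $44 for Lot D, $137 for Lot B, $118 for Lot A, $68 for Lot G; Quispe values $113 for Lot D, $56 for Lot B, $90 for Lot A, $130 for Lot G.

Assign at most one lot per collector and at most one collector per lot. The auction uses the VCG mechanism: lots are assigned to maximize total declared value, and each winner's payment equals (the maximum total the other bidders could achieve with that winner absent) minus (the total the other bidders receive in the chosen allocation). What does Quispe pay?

Efficient allocation: Okafor→Lot B ($175), Jensen→Lot G ($129), Rivera→Lot A ($118), Quispe→Lot D ($113); total welfare W = $535.
Quispe receives Lot D at value $113, so the others get W − 113 = $422.
Without Quispe: best allocation of the remaining 3 bidders over all 4 lots is Okafor→Lot D ($157), Jensen→Lot G ($129), Rivera→Lot B ($137), total $423.
VCG payment = (others' best without Quispe) − (others' welfare with Quispe) = 423 − 422 = $1.

Quispe pays $1.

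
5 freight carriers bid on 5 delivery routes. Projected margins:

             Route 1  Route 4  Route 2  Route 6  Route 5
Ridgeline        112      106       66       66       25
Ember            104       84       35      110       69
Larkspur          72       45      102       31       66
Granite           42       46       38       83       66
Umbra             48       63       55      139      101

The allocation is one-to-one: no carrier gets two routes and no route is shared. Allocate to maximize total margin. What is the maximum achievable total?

Optimal: Ridgeline→Route 4 ($106k), Ember→Route 1 ($104k), Larkspur→Route 2 ($102k), Granite→Route 5 ($66k), Umbra→Route 6 ($139k) — total 106+104+102+66+139 = $517k.
Max-entry greedy (repeatedly take the single best remaining cell) gives $503k, worse by 14.
Checked against all permutations: $517k is optimal.

Maximum total: $517k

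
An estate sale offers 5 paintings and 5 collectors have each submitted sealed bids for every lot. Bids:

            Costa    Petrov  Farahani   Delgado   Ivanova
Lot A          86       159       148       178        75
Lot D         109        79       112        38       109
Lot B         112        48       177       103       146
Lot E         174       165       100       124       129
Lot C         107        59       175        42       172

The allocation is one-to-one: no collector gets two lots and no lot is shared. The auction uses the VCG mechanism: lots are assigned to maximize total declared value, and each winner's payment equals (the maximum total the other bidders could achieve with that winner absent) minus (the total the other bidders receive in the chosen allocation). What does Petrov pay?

Efficient allocation: Costa→Lot D ($109), Petrov→Lot E ($165), Farahani→Lot B ($177), Delgado→Lot A ($178), Ivanova→Lot C ($172); total welfare W = $801.
Petrov receives Lot E at value $165, so the others get W − 165 = $636.
Without Petrov: best allocation of the remaining 4 bidders over all 5 lots is Costa→Lot E ($174), Farahani→Lot B ($177), Delgado→Lot A ($178), Ivanova→Lot C ($172), total $701.
VCG payment = (others' best without Petrov) − (others' welfare with Petrov) = 701 − 636 = $65.

Petrov pays $65.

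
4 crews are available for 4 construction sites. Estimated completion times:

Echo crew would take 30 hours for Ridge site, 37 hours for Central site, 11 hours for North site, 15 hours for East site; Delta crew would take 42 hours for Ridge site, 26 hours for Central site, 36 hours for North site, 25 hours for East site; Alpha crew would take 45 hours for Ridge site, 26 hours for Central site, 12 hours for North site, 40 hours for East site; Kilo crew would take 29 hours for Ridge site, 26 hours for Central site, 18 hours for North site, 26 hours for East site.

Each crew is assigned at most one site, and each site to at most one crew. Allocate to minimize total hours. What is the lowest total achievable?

Optimal: Echo crew→East site (15 hours), Delta crew→Central site (26 hours), Alpha crew→North site (12 hours), Kilo crew→Ridge site (29 hours) — total 15+26+12+29 = 82 hours.

Min total: 82 hours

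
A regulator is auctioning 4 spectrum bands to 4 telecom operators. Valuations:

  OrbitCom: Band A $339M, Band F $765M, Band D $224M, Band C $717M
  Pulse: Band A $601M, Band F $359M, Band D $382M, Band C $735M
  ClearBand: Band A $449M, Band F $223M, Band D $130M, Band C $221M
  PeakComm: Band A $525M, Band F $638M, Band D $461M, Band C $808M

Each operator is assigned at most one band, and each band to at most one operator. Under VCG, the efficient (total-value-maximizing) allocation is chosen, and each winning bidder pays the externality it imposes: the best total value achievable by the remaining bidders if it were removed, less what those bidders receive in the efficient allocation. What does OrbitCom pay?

OrbitCom pays $177M.

Efficient allocation: OrbitCom→Band F ($765M), Pulse→Band C ($735M), ClearBand→Band A ($449M), PeakComm→Band D ($461M); total welfare W = $2410M.
OrbitCom receives Band F at value $765M, so the others get W − 765 = $1645M.
Without OrbitCom: best allocation of the remaining 3 bidders over all 4 bands is Pulse→Band C ($735M), ClearBand→Band A ($449M), PeakComm→Band F ($638M), total $1822M.
VCG payment = (others' best without OrbitCom) − (others' welfare with OrbitCom) = 1822 − 1645 = $177M.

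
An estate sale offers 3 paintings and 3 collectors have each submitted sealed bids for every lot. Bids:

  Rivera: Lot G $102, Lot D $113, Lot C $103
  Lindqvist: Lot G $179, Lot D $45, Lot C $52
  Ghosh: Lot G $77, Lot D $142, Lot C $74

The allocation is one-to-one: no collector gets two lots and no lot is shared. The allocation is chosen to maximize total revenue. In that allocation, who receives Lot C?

Rivera receives Lot C.

Optimal: Rivera→Lot C ($103), Lindqvist→Lot G ($179), Ghosh→Lot D ($142) — total 103+179+142 = $424.
Row-greedy (each collector in turn takes its best remaining lot) gives $366, worse by 58.
Rivera's own top lot is Lot D ($113), but forcing Rivera→Lot D and reassigning the rest optimally gives only $366 — worse by 58.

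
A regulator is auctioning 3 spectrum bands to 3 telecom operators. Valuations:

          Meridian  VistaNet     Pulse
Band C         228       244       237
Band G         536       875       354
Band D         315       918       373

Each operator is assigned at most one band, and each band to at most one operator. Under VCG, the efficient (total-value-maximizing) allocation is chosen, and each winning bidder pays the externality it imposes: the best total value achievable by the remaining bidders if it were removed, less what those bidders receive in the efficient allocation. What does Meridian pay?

Efficient allocation: Meridian→Band G ($536M), VistaNet→Band D ($918M), Pulse→Band C ($237M); total welfare W = $1691M.
Meridian receives Band G at value $536M, so the others get W − 536 = $1155M.
Without Meridian: best allocation of the remaining 2 bidders over all 3 bands is VistaNet→Band D ($918M), Pulse→Band G ($354M), total $1272M.
VCG payment = (others' best without Meridian) − (others' welfare with Meridian) = 1272 − 1155 = $117M.

Meridian pays $117M.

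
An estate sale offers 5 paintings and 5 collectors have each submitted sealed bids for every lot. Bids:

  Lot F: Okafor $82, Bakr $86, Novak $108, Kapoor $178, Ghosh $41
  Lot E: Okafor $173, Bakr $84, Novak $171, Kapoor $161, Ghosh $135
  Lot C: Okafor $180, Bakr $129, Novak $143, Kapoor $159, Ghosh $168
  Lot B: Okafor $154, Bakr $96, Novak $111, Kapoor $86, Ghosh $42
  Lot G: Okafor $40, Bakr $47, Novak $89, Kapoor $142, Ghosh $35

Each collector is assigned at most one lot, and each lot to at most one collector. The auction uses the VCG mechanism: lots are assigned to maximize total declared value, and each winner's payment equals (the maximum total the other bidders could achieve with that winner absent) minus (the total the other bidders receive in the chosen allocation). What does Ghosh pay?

Ghosh pays $79.

Efficient allocation: Okafor→Lot B ($154), Bakr→Lot F ($86), Novak→Lot E ($171), Kapoor→Lot G ($142), Ghosh→Lot C ($168); total welfare W = $721.
Ghosh receives Lot C at value $168, so the others get W − 168 = $553.
Without Ghosh: best allocation of the remaining 4 bidders over all 5 lots is Okafor→Lot B ($154), Bakr→Lot C ($129), Novak→Lot E ($171), Kapoor→Lot F ($178), total $632.
VCG payment = (others' best without Ghosh) − (others' welfare with Ghosh) = 632 − 553 = $79.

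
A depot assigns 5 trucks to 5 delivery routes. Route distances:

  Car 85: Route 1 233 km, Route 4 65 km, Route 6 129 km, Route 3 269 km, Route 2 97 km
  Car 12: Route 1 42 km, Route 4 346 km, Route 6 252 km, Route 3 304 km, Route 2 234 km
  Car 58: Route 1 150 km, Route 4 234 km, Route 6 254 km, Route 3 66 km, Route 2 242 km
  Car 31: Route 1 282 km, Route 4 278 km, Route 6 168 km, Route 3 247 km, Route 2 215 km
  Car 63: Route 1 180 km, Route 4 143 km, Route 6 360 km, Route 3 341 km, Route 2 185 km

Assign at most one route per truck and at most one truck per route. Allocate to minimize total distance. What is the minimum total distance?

Optimal: Car 85→Route 2 (97 km), Car 12→Route 1 (42 km), Car 58→Route 3 (66 km), Car 31→Route 6 (168 km), Car 63→Route 4 (143 km) — total 97+42+66+168+143 = 516 km.
Column-greedy (each route in turn goes to its cheapest remaining truck) gives 526 km, worse by 10.
Next-best assignment: Car 85→Route 4, Car 12→Route 1, Car 58→Route 3, Car 31→Route 6, Car 63→Route 2 = 526 km.

Min total: 516 km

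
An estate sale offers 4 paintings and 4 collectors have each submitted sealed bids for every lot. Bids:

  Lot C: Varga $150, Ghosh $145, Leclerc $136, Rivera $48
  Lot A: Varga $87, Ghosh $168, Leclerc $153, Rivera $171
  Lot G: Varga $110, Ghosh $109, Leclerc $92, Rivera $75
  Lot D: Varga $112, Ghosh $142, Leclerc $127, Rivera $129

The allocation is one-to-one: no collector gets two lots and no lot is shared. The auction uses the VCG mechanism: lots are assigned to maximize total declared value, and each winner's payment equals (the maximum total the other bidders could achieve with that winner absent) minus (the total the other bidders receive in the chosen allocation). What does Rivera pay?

Efficient allocation: Varga→Lot G ($110), Ghosh→Lot D ($142), Leclerc→Lot C ($136), Rivera→Lot A ($171); total welfare W = $559.
Rivera receives Lot A at value $171, so the others get W − 171 = $388.
Without Rivera: best allocation of the remaining 3 bidders over all 4 lots is Varga→Lot C ($150), Ghosh→Lot A ($168), Leclerc→Lot D ($127), total $445.
VCG payment = (others' best without Rivera) − (others' welfare with Rivera) = 445 − 388 = $57.

Rivera pays $57.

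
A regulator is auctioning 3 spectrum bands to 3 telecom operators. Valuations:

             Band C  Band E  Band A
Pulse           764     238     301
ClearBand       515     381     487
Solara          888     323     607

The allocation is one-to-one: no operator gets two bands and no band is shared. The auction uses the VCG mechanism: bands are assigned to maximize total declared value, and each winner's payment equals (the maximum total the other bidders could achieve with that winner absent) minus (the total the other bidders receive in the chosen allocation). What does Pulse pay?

Efficient allocation: Pulse→Band C ($764M), ClearBand→Band E ($381M), Solara→Band A ($607M); total welfare W = $1752M.
Pulse receives Band C at value $764M, so the others get W − 764 = $988M.
Without Pulse: best allocation of the remaining 2 bidders over all 3 bands is ClearBand→Band A ($487M), Solara→Band C ($888M), total $1375M.
VCG payment = (others' best without Pulse) − (others' welfare with Pulse) = 1375 − 988 = $387M.

Pulse pays $387M.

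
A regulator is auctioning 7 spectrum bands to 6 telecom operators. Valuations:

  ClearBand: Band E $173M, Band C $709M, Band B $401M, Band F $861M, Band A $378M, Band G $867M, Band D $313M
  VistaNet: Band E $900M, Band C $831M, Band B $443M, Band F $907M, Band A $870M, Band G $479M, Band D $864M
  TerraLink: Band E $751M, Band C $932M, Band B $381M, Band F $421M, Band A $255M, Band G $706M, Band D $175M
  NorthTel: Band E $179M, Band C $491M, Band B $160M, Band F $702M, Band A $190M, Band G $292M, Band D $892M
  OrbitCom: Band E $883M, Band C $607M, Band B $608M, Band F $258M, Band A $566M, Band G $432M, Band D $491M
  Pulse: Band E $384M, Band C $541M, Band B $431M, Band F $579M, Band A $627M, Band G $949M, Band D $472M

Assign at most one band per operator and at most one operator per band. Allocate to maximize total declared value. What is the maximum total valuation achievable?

Optimal: ClearBand→Band F ($861M), VistaNet→Band A ($870M), TerraLink→Band C ($932M), NorthTel→Band D ($892M), OrbitCom→Band E ($883M), Pulse→Band G ($949M) — total 861+870+932+892+883+949 = $5387M.
Row-greedy (each operator in turn takes its best remaining band) gives $5108M, worse by 279.

Maximum total: $5387M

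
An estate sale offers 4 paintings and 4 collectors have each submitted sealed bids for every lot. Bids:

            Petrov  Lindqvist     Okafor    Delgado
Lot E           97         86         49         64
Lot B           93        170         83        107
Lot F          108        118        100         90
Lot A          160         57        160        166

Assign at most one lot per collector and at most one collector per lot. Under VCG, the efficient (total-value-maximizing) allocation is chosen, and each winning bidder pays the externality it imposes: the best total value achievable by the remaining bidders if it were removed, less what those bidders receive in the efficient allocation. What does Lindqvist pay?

Efficient allocation: Petrov→Lot E ($97), Lindqvist→Lot B ($170), Okafor→Lot F ($100), Delgado→Lot A ($166); total welfare W = $533.
Lindqvist receives Lot B at value $170, so the others get W − 170 = $363.
Without Lindqvist: best allocation of the remaining 3 bidders over all 4 lots is Petrov→Lot F ($108), Okafor→Lot A ($160), Delgado→Lot B ($107), total $375.
VCG payment = (others' best without Lindqvist) − (others' welfare with Lindqvist) = 375 − 363 = $12.

Lindqvist pays $12.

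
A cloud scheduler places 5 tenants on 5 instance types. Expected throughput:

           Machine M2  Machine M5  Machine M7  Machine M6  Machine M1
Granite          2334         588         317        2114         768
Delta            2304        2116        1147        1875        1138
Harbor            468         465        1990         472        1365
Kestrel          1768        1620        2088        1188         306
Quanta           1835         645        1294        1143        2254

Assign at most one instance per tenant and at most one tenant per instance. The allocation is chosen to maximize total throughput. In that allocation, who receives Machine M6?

Optimal: Granite→Machine M6 (2114 ops/s), Delta→Machine M2 (2304 ops/s), Harbor→Machine M7 (1990 ops/s), Kestrel→Machine M5 (1620 ops/s), Quanta→Machine M1 (2254 ops/s) — total 2114+2304+1990+1620+2254 = 10282 ops/s.
Row-greedy (each tenant in turn takes its best remaining instance) gives 9882 ops/s, worse by 400.
Next-best assignment: Granite→Machine M6, Delta→Machine M5, Harbor→Machine M7, Kestrel→Machine M2, Quanta→Machine M1 = 10242 ops/s.
Swapping Quanta↔Granite (Quanta→Machine M6 1143 ops/s, Granite→Machine M1 768 ops/s) loses 2457.
Granite's own top instance is Machine M2 (2334 ops/s), but forcing Granite→Machine M2 and reassigning the rest optimally gives only 10073 ops/s — worse by 209.

Granite receives Machine M6.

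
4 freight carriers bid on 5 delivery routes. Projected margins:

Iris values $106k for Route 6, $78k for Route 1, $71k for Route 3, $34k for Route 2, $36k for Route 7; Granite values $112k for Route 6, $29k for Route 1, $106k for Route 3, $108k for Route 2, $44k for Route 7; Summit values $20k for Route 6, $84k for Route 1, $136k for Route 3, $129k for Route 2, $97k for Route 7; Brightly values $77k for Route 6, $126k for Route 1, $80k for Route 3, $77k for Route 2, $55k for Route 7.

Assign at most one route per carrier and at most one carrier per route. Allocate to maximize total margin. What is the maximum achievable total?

Optimal: Iris→Route 6 ($106k), Granite→Route 2 ($108k), Summit→Route 3 ($136k), Brightly→Route 1 ($126k) — total 106+108+136+126 = $476k.
Max-entry greedy (repeatedly take the single best remaining cell) gives $410k, worse by 66.
Next-best assignment: Iris→Route 6, Granite→Route 3, Summit→Route 2, Brightly→Route 1 = $467k.
Swapping Summit↔Granite (Summit→Route 2 $129k, Granite→Route 3 $106k) loses 9.

Maximum total: $476k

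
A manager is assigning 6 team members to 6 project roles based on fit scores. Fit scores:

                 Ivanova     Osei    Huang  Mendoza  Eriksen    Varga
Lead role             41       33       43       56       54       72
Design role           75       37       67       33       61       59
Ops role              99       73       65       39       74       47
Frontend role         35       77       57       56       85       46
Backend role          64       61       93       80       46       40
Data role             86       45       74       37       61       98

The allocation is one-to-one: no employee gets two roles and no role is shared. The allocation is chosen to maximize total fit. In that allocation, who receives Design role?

This is the linear assignment problem.
Optimal: Ivanova→Ops role (99 pts), Osei→Frontend role (77 pts), Huang→Backend role (93 pts), Mendoza→Lead role (56 pts), Eriksen→Design role (61 pts), Varga→Data role (98 pts) — total 99+77+93+56+61+98 = 484 pts.
Max-entry greedy (repeatedly take the single best remaining cell) gives 468 pts, worse by 16.
Eriksen's own top role is Frontend role (85 pts), but forcing Eriksen→Frontend role and reassigning the rest optimally gives only 480 pts — worse by 4.

Eriksen receives Design role.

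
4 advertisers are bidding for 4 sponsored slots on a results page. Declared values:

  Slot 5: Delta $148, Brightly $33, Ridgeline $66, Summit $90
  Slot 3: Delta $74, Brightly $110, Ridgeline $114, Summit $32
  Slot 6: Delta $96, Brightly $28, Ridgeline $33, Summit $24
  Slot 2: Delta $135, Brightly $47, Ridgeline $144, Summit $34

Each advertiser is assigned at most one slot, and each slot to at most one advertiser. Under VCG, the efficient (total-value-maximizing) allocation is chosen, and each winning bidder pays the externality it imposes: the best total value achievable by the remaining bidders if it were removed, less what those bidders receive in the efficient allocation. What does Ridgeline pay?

Ridgeline pays $39.

Efficient allocation: Delta→Slot 6 ($96), Brightly→Slot 3 ($110), Ridgeline→Slot 2 ($144), Summit→Slot 5 ($90); total welfare W = $440.
Ridgeline receives Slot 2 at value $144, so the others get W − 144 = $296.
Without Ridgeline: best allocation of the remaining 3 bidders over all 4 slots is Delta→Slot 2 ($135), Brightly→Slot 3 ($110), Summit→Slot 5 ($90), total $335.
VCG payment = (others' best without Ridgeline) − (others' welfare with Ridgeline) = 335 − 296 = $39.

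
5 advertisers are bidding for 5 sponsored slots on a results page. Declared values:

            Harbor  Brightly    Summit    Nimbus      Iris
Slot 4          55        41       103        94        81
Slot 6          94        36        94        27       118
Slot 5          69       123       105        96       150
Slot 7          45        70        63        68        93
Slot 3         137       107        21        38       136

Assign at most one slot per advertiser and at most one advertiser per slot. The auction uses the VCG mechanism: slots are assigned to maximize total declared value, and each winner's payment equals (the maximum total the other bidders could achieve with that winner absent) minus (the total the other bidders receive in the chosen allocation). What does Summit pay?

Efficient allocation: Harbor→Slot 3 ($137), Brightly→Slot 5 ($123), Summit→Slot 4 ($103), Nimbus→Slot 7 ($68), Iris→Slot 6 ($118); total welfare W = $549.
Summit receives Slot 4 at value $103, so the others get W − 103 = $446.
Without Summit: best allocation of the remaining 4 bidders over all 5 slots is Harbor→Slot 3 ($137), Brightly→Slot 5 ($123), Nimbus→Slot 4 ($94), Iris→Slot 6 ($118), total $472.
VCG payment = (others' best without Summit) − (others' welfare with Summit) = 472 − 446 = $26.

Summit pays $26.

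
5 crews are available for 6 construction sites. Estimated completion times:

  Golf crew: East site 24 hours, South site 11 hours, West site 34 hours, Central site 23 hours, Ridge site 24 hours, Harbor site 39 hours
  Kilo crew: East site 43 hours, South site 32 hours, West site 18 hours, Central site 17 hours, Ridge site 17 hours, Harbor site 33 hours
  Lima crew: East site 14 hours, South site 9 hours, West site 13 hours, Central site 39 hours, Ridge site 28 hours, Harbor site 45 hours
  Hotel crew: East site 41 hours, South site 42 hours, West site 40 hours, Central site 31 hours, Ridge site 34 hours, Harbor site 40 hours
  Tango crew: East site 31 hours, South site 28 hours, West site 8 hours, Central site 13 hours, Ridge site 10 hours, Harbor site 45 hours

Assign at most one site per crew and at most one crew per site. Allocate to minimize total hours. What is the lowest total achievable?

Min total: 81 hours

This is the linear assignment problem.
Optimal: Golf crew→South site (11 hours), Kilo crew→Ridge site (17 hours), Lima crew→East site (14 hours), Hotel crew→Central site (31 hours), Tango crew→West site (8 hours) — total 11+17+14+31+8 = 81 hours.
Row-greedy (each crew in turn takes its cheapest remaining site) gives 106 hours, worse by 25.
Next-best assignment: Golf crew→South site, Kilo crew→West site, Lima crew→East site, Hotel crew→Central site, Tango crew→Ridge site = 84 hours.
Swapping Golf crew↔Tango crew (Golf crew→West site 34 hours, Tango crew→South site 28 hours) adds 43.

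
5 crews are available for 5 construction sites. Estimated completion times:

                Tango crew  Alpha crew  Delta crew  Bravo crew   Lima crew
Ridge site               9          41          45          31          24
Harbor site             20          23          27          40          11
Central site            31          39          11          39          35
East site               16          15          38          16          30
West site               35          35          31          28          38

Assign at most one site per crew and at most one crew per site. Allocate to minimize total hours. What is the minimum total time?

Optimal: Tango crew→Ridge site (9 hours), Alpha crew→East site (15 hours), Delta crew→Central site (11 hours), Bravo crew→West site (28 hours), Lima crew→Harbor site (11 hours) — total 9+15+11+28+11 = 74 hours.
Swapping Bravo crew↔Tango crew (Bravo crew→Ridge site 31 hours, Tango crew→West site 35 hours) adds 29.
Every other assignment is strictly worse.

Min total: 74 hours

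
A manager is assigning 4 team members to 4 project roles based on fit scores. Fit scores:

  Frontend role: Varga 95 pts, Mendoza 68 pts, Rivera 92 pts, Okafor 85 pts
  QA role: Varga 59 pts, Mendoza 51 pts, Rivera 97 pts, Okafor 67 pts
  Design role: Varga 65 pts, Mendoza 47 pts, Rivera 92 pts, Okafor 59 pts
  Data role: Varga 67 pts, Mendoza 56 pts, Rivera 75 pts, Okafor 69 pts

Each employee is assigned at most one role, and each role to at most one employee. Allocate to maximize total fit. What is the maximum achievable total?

Maximum total: 310 pts

This is a one-to-one assignment (maximum-weight bipartite matching).
Optimal: Varga→Frontend role (95 pts), Mendoza→Data role (56 pts), Rivera→Design role (92 pts), Okafor→QA role (67 pts) — total 95+56+92+67 = 310 pts.
Column-greedy (each role in turn goes to its best remaining employee) gives 307 pts, worse by 3.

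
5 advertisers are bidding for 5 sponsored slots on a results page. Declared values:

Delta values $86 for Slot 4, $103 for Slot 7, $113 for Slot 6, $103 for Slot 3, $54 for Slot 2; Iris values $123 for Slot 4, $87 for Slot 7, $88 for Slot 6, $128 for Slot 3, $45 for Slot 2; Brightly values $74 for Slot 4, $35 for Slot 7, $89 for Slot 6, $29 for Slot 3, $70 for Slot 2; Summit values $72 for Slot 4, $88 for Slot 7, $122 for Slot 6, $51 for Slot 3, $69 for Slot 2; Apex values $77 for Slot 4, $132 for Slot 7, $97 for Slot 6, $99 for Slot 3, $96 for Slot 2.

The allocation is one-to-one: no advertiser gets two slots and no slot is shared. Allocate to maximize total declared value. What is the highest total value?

Max total: $550

Optimal: Delta→Slot 3 ($103), Iris→Slot 4 ($123), Brightly→Slot 2 ($70), Summit→Slot 6 ($122), Apex→Slot 7 ($132) — total 103+123+70+122+132 = $550.
Row-greedy (each advertiser in turn takes its best remaining slot) gives $499, worse by 51.
Next-best assignment: Delta→Slot 4, Iris→Slot 3, Brightly→Slot 2, Summit→Slot 6, Apex→Slot 7 = $538.
No other one-to-one assignment exceeds $550.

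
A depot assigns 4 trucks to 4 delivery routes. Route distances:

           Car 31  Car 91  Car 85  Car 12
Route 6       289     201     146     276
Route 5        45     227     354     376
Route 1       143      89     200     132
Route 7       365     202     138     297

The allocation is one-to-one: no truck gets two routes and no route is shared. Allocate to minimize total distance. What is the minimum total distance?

Min total: 516 km

Optimal: Car 31→Route 5 (45 km), Car 91→Route 6 (201 km), Car 85→Route 7 (138 km), Car 12→Route 1 (132 km) — total 45+201+138+132 = 516 km.
Column-greedy (each route in turn goes to its cheapest remaining truck) gives 577 km, worse by 61.
Checked against all permutations: 516 km is optimal.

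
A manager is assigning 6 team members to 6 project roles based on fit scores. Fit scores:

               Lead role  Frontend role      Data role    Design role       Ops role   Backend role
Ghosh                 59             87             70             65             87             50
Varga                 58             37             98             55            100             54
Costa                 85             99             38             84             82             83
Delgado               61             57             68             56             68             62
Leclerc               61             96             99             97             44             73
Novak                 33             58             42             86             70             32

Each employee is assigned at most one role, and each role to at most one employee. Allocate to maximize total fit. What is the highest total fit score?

Treat this as an assignment problem: match each employee to one role.
Optimal: Ghosh→Frontend role (87 pts), Varga→Ops role (100 pts), Costa→Lead role (85 pts), Delgado→Backend role (62 pts), Leclerc→Data role (99 pts), Novak→Design role (86 pts) — total 87+100+85+62+99+86 = 519 pts.
Row-greedy (each employee in turn takes its best remaining role) gives 469 pts, worse by 50.
Swapping Novak↔Varga (Novak→Ops role 70 pts, Varga→Design role 55 pts) loses 61.

Max total: 519 pts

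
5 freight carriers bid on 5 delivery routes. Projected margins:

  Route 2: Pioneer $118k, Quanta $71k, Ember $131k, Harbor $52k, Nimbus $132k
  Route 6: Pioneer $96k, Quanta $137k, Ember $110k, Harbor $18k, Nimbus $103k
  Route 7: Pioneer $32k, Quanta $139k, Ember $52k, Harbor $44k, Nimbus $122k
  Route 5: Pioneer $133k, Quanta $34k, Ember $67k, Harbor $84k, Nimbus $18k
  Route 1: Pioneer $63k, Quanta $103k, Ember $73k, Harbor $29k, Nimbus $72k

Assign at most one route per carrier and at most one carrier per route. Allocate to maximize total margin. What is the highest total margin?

This is a one-to-one assignment (maximum-weight bipartite matching).
Optimal: Pioneer→Route 5 ($133k), Quanta→Route 6 ($137k), Ember→Route 2 ($131k), Harbor→Route 1 ($29k), Nimbus→Route 7 ($122k) — total 133+137+131+29+122 = $552k.
Column-greedy (each route in turn goes to its best remaining carrier) gives $483k, worse by 69.
Next-best assignment: Pioneer→Route 5, Quanta→Route 7, Ember→Route 6, Harbor→Route 1, Nimbus→Route 2 = $543k.
Checked against all permutations: $552k is optimal.

Maximum total: $552k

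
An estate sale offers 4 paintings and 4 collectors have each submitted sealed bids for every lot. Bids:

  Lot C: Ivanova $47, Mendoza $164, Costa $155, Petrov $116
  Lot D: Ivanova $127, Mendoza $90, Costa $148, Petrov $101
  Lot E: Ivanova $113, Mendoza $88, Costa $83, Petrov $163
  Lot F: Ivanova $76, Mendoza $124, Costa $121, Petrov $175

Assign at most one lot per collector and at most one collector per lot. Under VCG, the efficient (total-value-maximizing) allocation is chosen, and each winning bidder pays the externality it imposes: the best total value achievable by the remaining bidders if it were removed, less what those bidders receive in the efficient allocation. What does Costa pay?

Efficient allocation: Ivanova→Lot E ($113), Mendoza→Lot C ($164), Costa→Lot D ($148), Petrov→Lot F ($175); total welfare W = $600.
Costa receives Lot D at value $148, so the others get W − 148 = $452.
Without Costa: best allocation of the remaining 3 bidders over all 4 lots is Ivanova→Lot D ($127), Mendoza→Lot C ($164), Petrov→Lot F ($175), total $466.
VCG payment = (others' best without Costa) − (others' welfare with Costa) = 466 − 452 = $14.

Costa pays $14.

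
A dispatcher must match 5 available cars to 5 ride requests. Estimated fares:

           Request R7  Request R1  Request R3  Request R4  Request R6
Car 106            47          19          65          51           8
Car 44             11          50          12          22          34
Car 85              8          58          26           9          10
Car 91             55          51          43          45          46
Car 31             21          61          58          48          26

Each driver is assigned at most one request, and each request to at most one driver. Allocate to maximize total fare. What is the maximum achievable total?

Max total: $260

Optimal: Car 106→Request R3 ($65), Car 44→Request R6 ($34), Car 85→Request R1 ($58), Car 91→Request R7 ($55), Car 31→Request R4 ($48) — total 65+34+58+55+48 = $260.
Column-greedy (each request in turn goes to its best remaining driver) gives $213, worse by 47.
Swapping Car 91↔Car 31 (Car 91→Request R4 $45, Car 31→Request R7 $21) loses 37.
No other one-to-one assignment exceeds $260.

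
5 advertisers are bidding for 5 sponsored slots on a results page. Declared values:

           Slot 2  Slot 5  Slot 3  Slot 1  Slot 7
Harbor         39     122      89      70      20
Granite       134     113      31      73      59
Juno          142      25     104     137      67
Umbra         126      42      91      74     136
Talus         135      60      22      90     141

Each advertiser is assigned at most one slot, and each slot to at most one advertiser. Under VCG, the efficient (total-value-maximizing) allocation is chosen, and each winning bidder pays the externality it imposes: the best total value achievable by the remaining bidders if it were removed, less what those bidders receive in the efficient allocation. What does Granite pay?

Granite pays $39.

Efficient allocation: Harbor→Slot 5 ($122), Granite→Slot 2 ($134), Juno→Slot 1 ($137), Umbra→Slot 3 ($91), Talus→Slot 7 ($141); total welfare W = $625.
Granite receives Slot 2 at value $134, so the others get W − 134 = $491.
Without Granite: best allocation of the remaining 4 bidders over all 5 slots is Harbor→Slot 5 ($122), Juno→Slot 1 ($137), Umbra→Slot 7 ($136), Talus→Slot 2 ($135), total $530.
VCG payment = (others' best without Granite) − (others' welfare with Granite) = 530 − 491 = $39.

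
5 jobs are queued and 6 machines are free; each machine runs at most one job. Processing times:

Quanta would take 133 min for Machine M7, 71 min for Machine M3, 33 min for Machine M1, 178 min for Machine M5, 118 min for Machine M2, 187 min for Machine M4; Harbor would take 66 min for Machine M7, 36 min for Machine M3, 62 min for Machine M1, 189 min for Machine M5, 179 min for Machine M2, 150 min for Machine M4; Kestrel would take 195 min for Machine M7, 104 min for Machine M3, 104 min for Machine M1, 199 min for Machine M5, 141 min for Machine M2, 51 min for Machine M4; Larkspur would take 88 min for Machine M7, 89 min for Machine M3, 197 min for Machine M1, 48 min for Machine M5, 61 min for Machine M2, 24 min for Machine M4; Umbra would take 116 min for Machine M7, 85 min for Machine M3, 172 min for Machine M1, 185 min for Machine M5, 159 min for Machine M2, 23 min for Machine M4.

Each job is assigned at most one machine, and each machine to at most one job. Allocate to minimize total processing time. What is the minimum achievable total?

Optimal: Quanta→Machine M1 (33 min), Harbor→Machine M7 (66 min), Kestrel→Machine M3 (104 min), Larkspur→Machine M5 (48 min), Umbra→Machine M4 (23 min) — total 33+66+104+48+23 = 274 min.
Row-greedy (each job in turn takes its cheapest remaining machine) gives 284 min, worse by 10.
Next-best assignment: Quanta→Machine M1, Harbor→Machine M3, Kestrel→Machine M2, Larkspur→Machine M5, Umbra→Machine M4 = 281 min.
Swapping Kestrel↔Umbra (Kestrel→Machine M4 51 min, Umbra→Machine M3 85 min) adds 9.

Minimum total: 274 min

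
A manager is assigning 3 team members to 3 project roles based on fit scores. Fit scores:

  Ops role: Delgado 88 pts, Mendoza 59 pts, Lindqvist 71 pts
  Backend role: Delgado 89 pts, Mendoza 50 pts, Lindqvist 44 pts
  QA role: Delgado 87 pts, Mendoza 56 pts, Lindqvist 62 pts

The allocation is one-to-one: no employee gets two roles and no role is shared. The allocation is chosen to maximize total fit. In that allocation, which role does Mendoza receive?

Optimal: Delgado→Backend role (89 pts), Mendoza→QA role (56 pts), Lindqvist→Ops role (71 pts) — total 89+56+71 = 216 pts.
Row-greedy (each employee in turn takes its best remaining role) gives 210 pts, worse by 6.
Next-best assignment: Delgado→Backend role, Mendoza→Ops role, Lindqvist→QA role = 210 pts.
Swapping Lindqvist↔Delgado (Lindqvist→Backend role 44 pts, Delgado→Ops role 88 pts) loses 28.
Checked against all permutations: 216 pts is optimal.
Mendoza's own top role is Ops role (59 pts), but forcing Mendoza→Ops role and reassigning the rest optimally gives only 210 pts — worse by 6.

Mendoza receives QA role.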